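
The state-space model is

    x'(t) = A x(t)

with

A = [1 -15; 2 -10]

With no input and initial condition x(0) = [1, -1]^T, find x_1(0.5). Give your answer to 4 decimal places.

det(sI - A) = s^2 - (tr A)s + det A, with tr A = 1 + (-10) = -9 and det A = 1·(-10) - (-15)·2 = -10 - (-30) = 20.
So p(s) = det(sI - A) = s^2 + 9s + 20.
Factor s^2 + 9s + 20: two numbers with sum -9 and product 20 are -4 and -5, so s^2 + 9s + 20 = (s + 4)(s + 5).
Hence p(s) = (s + 4) (s + 5), with roots -5, -4.
The eigenvalues -5, -4 are distinct and real, so A is diagonalisable and x(t) = e^{At} x(0) = V diag(e^{λ_i t}) V^{-1} x(0), where the columns of V are the eigenvectors.
λ = -5: A - (-5)I = [[6, -15], [2, -5]]. Row 1 gives 6·v1 + (-15)·v2 = 0, so take v_1 = [5, 2]^T.
λ = -4: A - (-4)I = [[5, -15], [2, -6]]. Row 1 gives 5·v1 + (-15)·v2 = 0, so take v_2 = [-3, -1]^T.
V = [v_1 v_2] = [[5, -3], [2, -1]] has det V = 1, so V^{-1} = adj(V)/det V = [[-1, 3], [-2, 5]].
Modal coordinates z(0) = V^{-1} x(0): (-1)·1 + 3·(-1) = -4; (-2)·1 + 5·(-1) = -7; so z(0) = [-4, -7]^T.
x_1(t) = Σ_i (v_i)_1 · z_i(0) · e^{λ_i t} (row 1 of V times the modal terms).
x_1(0.5) = 5·(-4)·e^{-5·0.5} + (-3)·(-7)·e^{-4·0.5} = (-20)·0.082085 + 21·0.135335 = 1.2003.

1.2003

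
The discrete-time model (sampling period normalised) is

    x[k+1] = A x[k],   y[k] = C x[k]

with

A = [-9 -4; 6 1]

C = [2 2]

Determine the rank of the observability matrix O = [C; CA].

CA = [[-6, -6]]
Observability matrix O = [C; CA] = [[2, 2], [-6, -6]]
Every row of O is a scalar multiple of row 1 = [2, 2] (multipliers 1, -3), so the rows span a one-dimensional space.
O ≠ 0, hence rank(O) = 1.
rank(O) = 1 < n = 2, so the pair (A, C) is not completely observable.

1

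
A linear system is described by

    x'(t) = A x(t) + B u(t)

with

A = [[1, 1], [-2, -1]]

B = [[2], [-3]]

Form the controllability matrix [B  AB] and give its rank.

2

AB = [[-1], [-1]]
Controllability matrix C = [B  AB] = [[2, -1], [-3, -1]]
det(C) = 2·(-1) - (-1)·(-3) = -2 - 3 = -5 ≠ 0, so rank(C) = 2.
rank(C) = 2 = n, so the pair (A, B) is completely controllable.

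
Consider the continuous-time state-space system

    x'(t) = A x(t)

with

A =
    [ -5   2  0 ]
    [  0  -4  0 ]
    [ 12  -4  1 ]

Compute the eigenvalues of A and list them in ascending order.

det(sI - A) = s^3 - (tr A)s^2 + (M11 + M22 + M33)s - det A, where Mii is the 2×2 principal minor of A obtained by deleting row i and column i.
tr A = (-5) + (-4) + 1 = -8; M11 = (-4)·1 - 0·(-4) = -4 - 0 = -4; M22 = (-5)·1 - 0·12 = -5 - 0 = -5; M33 = (-5)·(-4) - 2·0 = 20 - 0 = 20; sum of minors = 11.
det A = (-5)·((-4)·1 - 0·(-4)) - 2·(0·1 - 0·12) + 0·(0·(-4) - (-4)·12) = (-5)·(-4) - 2·0 + 0·48 = 20.
So p(s) = det(sI - A) = s^3 + 8s^2 + 11s - 20.
Rational-root test: any integer root divides -20. Testing small divisors, s = 1 works: p(1) = 1 + 8 + 11 + (-20) = 0, so (s - 1) is a factor.
Dividing, p(s) = (s - 1)(s^2 + 9s + 20).
Factor s^2 + 9s + 20: two numbers with sum -9 and product 20 are -4 and -5, so s^2 + 9s + 20 = (s + 4)(s + 5).
Hence p(s) = (s - 1) (s + 4) (s + 5), with roots -5, -4, 1.
At least one eigenvalue has non-negative real part, so the system is not asymptotically stable.

-5, -4, 1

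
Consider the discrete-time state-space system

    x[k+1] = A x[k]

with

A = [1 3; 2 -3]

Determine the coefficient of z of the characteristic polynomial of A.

2

For a 2×2 matrix, det(zI - A) = z^2 - (tr A)z + det A.
tr A = -2, det A = -9.
So p(z) = z^2 + 2z - 9.
The coefficient of z is 2.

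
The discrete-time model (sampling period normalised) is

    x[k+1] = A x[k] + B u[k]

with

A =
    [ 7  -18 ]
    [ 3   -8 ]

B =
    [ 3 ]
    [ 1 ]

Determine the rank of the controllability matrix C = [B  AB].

AB = [[3], [1]]
Controllability matrix C = [B  AB] = [[3, 3], [1, 1]]
Every column of C is a scalar multiple of column 1 = [3, 1] (multipliers 1, 1), so the columns span a one-dimensional space.
C ≠ 0, hence rank(C) = 1.
rank(C) = 1 < n = 2, so the pair (A, B) is not completely controllable.

1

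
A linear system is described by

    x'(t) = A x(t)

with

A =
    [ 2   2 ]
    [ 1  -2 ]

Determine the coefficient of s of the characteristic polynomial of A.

For a 2×2 matrix, det(sI - A) = s^2 - (tr A)s + det A.
tr A = 0, det A = -6.
So p(s) = s^2 - 6.
The coefficient of s is 0.

0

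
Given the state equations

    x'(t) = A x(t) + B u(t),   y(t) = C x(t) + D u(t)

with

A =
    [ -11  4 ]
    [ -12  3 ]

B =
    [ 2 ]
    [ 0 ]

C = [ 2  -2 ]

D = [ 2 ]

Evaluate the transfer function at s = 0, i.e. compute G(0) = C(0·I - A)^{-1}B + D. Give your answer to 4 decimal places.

G(0) = C(-A)^{-1}B + D = -C A^{-1} B + D.
det A = 15, so A^{-1} = (1/15)·adj(A) = [[1/5, -4/15], [4/5, -11/15]]
A^{-1} B = [2/5, 8/5]^T
C A^{-1} B = -12/5
G(0) = D - C A^{-1} B = 2 - (-12/5) = 22/5 ≈ 4.4000

4.4000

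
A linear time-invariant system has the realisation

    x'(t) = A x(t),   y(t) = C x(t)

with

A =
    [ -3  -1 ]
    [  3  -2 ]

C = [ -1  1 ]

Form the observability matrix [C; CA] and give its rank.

2

CA = [[6, -1]]
Observability matrix O = [C; CA] = [[-1, 1], [6, -1]]
det(O) = (-1)·(-1) - 1·6 = 1 - 6 = -5 ≠ 0, so rank(O) = 2.
rank(O) = 2 = n, so the pair (A, C) is completely observable.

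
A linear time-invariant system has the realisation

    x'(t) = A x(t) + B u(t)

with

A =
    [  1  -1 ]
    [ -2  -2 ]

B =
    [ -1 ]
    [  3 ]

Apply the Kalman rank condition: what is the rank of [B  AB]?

AB = [[-4], [-4]]
Controllability matrix C = [B  AB] = [[-1, -4], [3, -4]]
det(C) = (-1)·(-4) - (-4)·3 = 4 - (-12) = 16 ≠ 0, so rank(C) = 2.
rank(C) = 2 = n, so the pair (A, B) is completely controllable.

2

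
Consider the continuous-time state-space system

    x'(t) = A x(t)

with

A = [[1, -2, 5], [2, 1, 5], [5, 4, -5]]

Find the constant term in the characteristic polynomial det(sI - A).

Expand det(sI - A) for the 3×3 matrix.
p(s) = s^3 + 3s^2 - 50s + 80.
(Check: constant term = det(-A) = (-1)^3 det A = 80; coefficient of s^2 = -tr A = 3.)
The constant term is 80.

80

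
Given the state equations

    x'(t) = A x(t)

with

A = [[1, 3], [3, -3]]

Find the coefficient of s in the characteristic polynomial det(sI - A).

For a 2×2 matrix, det(sI - A) = s^2 - (tr A)s + det A.
tr A = -2, det A = -12.
So p(s) = s^2 + 2s - 12.
The coefficient of s is 2.

2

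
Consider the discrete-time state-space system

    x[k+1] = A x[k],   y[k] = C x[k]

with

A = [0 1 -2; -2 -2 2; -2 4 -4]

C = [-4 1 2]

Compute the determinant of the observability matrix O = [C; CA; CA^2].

8

CA = [[-6, 2, 2]]
CA^2 = [[-8, -2, 8]]
Observability matrix O = [C; CA; CA^2] = [[-4, 1, 2], [-6, 2, 2], [-8, -2, 8]]
Expanding along the first row, det(O) = (-4)·(2·8 - 2·(-2)) - 1·((-6)·8 - 2·(-8)) + 2·((-6)·(-2) - 2·(-8)) = (-4)·20 - 1·(-32) + 2·28 = 8
Since det(O) ≠ 0, rank(O) = 3 and the system is completely observable.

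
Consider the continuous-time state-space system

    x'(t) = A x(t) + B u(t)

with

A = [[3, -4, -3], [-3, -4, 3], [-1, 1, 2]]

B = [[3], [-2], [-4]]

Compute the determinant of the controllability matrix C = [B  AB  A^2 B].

AB = [[29], [-13], [-13]]
A^2B = [[178], [-74], [-68]]
Controllability matrix C = [B  AB  A^2B] = [[3, 29, 178], [-2, -13, -74], [-4, -13, -68]]
Expanding along the first row, det(C) = 3·((-13)·(-68) - (-74)·(-13)) - 29·((-2)·(-68) - (-74)·(-4)) + 178·((-2)·(-13) - (-13)·(-4)) = 3·(-78) - 29·(-160) + 178·(-26) = -222
Since det(C) ≠ 0, rank(C) = 3 and the system is completely controllable.

-222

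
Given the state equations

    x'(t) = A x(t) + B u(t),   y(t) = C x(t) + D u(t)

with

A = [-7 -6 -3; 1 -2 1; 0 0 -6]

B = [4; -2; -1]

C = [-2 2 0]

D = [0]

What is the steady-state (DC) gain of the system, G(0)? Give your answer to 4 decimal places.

G(0) = C(-A)^{-1}B + D = -C A^{-1} B + D.
det A = -120, so A^{-1} = (1/-120)·adj(A) = [[-1/10, 3/10, 1/10], [-1/20, -7/20, -1/30], [0, 0, -1/6]]
A^{-1} B = [-11/10, 8/15, 1/6]^T
C A^{-1} B = 49/15
G(0) = D - C A^{-1} B = 0 - (49/15) = -49/15 ≈ -3.2667

-3.2667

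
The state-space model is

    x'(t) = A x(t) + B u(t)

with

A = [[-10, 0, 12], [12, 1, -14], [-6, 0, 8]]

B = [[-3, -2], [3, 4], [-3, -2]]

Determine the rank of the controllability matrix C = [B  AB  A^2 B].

AB = [[-6, -4], [9, 8], [-6, -4]]
A^2B = [[-12, -8], [21, 16], [-12, -8]]
Controllability matrix C = [B  AB  A^2B] = [[-3, -2, -6, -4, -12, -8], [3, 4, 9, 8, 21, 16], [-3, -2, -6, -4, -12, -8]]
The rows r1, r2, r3 of C are linearly dependent: -r1 + r3 = 0 (check each entry), so rank(C) ≤ 2.
The 2×2 minor from rows 1, 2, columns 1, 2 is (-3)·4 - (-2)·3 = -12 - (-6) = -6 ≠ 0, so rank(C) = 2.
rank(C) = 2 < n = 3, so the pair (A, B) is not completely controllable.

2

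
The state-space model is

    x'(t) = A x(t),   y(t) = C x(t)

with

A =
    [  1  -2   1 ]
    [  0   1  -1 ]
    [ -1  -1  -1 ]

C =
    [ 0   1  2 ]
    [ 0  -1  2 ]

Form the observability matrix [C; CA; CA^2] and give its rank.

CA = [[-2, -1, -3], [-2, -3, -1]]
CA^2 = [[1, 6, 2], [-1, 2, 2]]
Observability matrix O = [C; CA; CA^2] = [[0, 1, 2], [0, -1, 2], [-2, -1, -3], [-2, -3, -1], [1, 6, 2], [-1, 2, 2]]
Take the 3×3 submatrix of O formed by rows 1, 2, 3: [[0, 1, 2], [0, -1, 2], [-2, -1, -3]]. Its determinant is 0·((-1)·(-3) - 2·(-1)) - 1·(0·(-3) - 2·(-2)) + 2·(0·(-1) - (-1)·(-2)) = 0·5 - 1·4 + 2·(-2) = -8 ≠ 0.
So rank(O) ≥ 3; since O has 3 columns, rank(O) = 3.
rank(O) = 3 = n, so the pair (A, C) is completely observable.

3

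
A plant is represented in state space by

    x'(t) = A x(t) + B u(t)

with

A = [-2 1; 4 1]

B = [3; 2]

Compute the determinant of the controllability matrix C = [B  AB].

AB = [[-4], [14]]
Controllability matrix C = [B  AB] = [[3, -4], [2, 14]]
det(C) = 3·14 - (-4)·2 = 42 - (-8) = 50
Since det(C) ≠ 0, rank(C) = 2 and the system is completely controllable.

50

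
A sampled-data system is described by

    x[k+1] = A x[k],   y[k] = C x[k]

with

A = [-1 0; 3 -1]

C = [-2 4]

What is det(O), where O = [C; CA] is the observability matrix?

CA = [[14, -4]]
Observability matrix O = [C; CA] = [[-2, 4], [14, -4]]
det(O) = (-2)·(-4) - 4·14 = 8 - 56 = -48
Since det(O) ≠ 0, rank(O) = 2 and the system is completely observable.

-48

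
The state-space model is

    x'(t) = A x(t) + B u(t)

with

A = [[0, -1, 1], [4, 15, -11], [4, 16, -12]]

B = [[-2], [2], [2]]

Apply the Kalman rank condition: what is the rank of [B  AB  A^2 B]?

AB = [[0], [0], [0]]
A^2B = [[0], [0], [0]]
Controllability matrix C = [B  AB  A^2B] = [[-2, 0, 0], [2, 0, 0], [2, 0, 0]]
Every column of C is a scalar multiple of column 1 = [-2, 2, 2] (multipliers 1, 0, 0), so the columns span a one-dimensional space.
C ≠ 0, hence rank(C) = 1.
rank(C) = 1 < n = 3, so the pair (A, B) is not completely controllable.

1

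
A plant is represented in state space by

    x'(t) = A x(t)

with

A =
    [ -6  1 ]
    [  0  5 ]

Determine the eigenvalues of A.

det(sI - A) = s^2 - (tr A)s + det A, with tr A = (-6) + 5 = -1 and det A = (-6)·5 - 1·0 = -30 - 0 = -30.
So p(s) = det(sI - A) = s^2 + s - 30.
Factor s^2 + s - 30: two numbers with sum -1 and product -30 are 5 and -6, so s^2 + s - 30 = (s - 5)(s + 6).
Hence p(s) = (s - 5) (s + 6), with roots -6, 5.
At least one eigenvalue has non-negative real part, so the system is not asymptotically stable.

-6, 5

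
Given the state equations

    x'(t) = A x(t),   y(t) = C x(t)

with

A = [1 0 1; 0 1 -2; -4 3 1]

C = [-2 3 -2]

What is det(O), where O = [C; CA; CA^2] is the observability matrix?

CA = [[6, -3, -10]]
CA^2 = [[46, -33, 2]]
Observability matrix O = [C; CA; CA^2] = [[-2, 3, -2], [6, -3, -10], [46, -33, 2]]
Expanding along the first row, det(O) = (-2)·((-3)·2 - (-10)·(-33)) - 3·(6·2 - (-10)·46) + (-2)·(6·(-33) - (-3)·46) = (-2)·(-336) - 3·472 + (-2)·(-60) = -624
Since det(O) ≠ 0, rank(O) = 3 and the system is completely observable.

-624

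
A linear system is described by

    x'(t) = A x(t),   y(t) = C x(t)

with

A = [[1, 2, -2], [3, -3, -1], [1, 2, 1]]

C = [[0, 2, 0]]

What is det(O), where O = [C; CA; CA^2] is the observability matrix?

CA = [[6, -6, -2]]
CA^2 = [[-14, 26, -8]]
Observability matrix O = [C; CA; CA^2] = [[0, 2, 0], [6, -6, -2], [-14, 26, -8]]
Expanding along the first row, det(O) = 0·((-6)·(-8) - (-2)·26) - 2·(6·(-8) - (-2)·(-14)) + 0·(6·26 - (-6)·(-14)) = 0·100 - 2·(-76) + 0·72 = 152
Since det(O) ≠ 0, rank(O) = 3 and the system is completely observable.

152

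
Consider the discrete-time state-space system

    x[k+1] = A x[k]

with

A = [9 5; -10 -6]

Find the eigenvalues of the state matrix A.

-1, 4

det(zI - A) = z^2 - (tr A)z + det A, with tr A = 9 + (-6) = 3 and det A = 9·(-6) - 5·(-10) = -54 - (-50) = -4.
So p(z) = det(zI - A) = z^2 - 3z - 4.
Factor z^2 - 3z - 4: two numbers with sum 3 and product -4 are 4 and -1, so z^2 - 3z - 4 = (z - 4)(z + 1).
Hence p(z) = (z - 4) (z + 1), with roots -1, 4.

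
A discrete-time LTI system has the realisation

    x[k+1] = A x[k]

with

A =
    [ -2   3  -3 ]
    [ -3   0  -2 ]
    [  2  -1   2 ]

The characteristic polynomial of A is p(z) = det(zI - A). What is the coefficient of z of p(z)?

Expand det(zI - A) for the 3×3 matrix.
p(z) = z^3 + 9z - 1.
(Check: constant term = det(-A) = (-1)^3 det A = -1; coefficient of z^2 = -tr A = 0.)
The coefficient of z is 9.

9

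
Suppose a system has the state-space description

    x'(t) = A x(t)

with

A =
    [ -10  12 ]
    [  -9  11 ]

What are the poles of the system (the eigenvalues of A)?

-1, 2

det(sI - A) = s^2 - (tr A)s + det A, with tr A = (-10) + 11 = 1 and det A = (-10)·11 - 12·(-9) = -110 - (-108) = -2.
So p(s) = det(sI - A) = s^2 - s - 2.
Factor s^2 - s - 2: two numbers with sum 1 and product -2 are 2 and -1, so s^2 - s - 2 = (s - 2)(s + 1).
Hence p(s) = (s - 2) (s + 1), with roots -1, 2.
At least one eigenvalue has non-negative real part, so the system is not asymptotically stable.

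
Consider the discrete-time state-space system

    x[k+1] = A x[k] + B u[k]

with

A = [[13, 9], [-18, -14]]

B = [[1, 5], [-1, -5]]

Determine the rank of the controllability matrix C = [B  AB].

AB = [[4, 20], [-4, -20]]
Controllability matrix C = [B  AB] = [[1, 5, 4, 20], [-1, -5, -4, -20]]
Every column of C is a scalar multiple of column 1 = [1, -1] (multipliers 1, 5, 4, 20), so the columns span a one-dimensional space.
C ≠ 0, hence rank(C) = 1.
rank(C) = 1 < n = 2, so the pair (A, B) is not completely controllable.

1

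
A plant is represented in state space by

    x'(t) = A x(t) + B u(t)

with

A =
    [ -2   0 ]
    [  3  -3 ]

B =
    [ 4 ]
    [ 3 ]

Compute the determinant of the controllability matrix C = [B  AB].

AB = [[-8], [3]]
Controllability matrix C = [B  AB] = [[4, -8], [3, 3]]
det(C) = 4·3 - (-8)·3 = 12 - (-24) = 36
Since det(C) ≠ 0, rank(C) = 2 and the system is completely controllable.

36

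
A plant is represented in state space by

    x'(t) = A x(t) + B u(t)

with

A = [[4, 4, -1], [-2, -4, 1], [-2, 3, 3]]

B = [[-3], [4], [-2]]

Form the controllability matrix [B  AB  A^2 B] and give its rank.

AB = [[6], [-12], [12]]
A^2B = [[-36], [48], [-12]]
Controllability matrix C = [B  AB  A^2B] = [[-3, 6, -36], [4, -12, 48], [-2, 12, -12]]
det(C) = (-3)·((-12)·(-12) - 48·12) - 6·(4·(-12) - 48·(-2)) + (-36)·(4·12 - (-12)·(-2)) = (-3)·(-432) - 6·48 + (-36)·24 = 144 ≠ 0, so rank(C) = 3.
rank(C) = 3 = n, so the pair (A, B) is completely controllable.

3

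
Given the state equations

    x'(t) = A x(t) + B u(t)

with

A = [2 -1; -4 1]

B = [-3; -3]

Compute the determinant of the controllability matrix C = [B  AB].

AB = [[-3], [9]]
Controllability matrix C = [B  AB] = [[-3, -3], [-3, 9]]
det(C) = (-3)·9 - (-3)·(-3) = -27 - 9 = -36
Since det(C) ≠ 0, rank(C) = 2 and the system is completely controllable.

-36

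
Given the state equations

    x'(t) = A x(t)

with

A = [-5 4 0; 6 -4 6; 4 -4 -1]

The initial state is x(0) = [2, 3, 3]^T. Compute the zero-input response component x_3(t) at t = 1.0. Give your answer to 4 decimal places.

det(sI - A) = s^3 - (tr A)s^2 + (M11 + M22 + M33)s - det A, where Mii is the 2×2 principal minor of A obtained by deleting row i and column i.
tr A = (-5) + (-4) + (-1) = -10; M11 = (-4)·(-1) - 6·(-4) = 4 - (-24) = 28; M22 = (-5)·(-1) - 0·4 = 5 - 0 = 5; M33 = (-5)·(-4) - 4·6 = 20 - 24 = -4; sum of minors = 29.
det A = (-5)·((-4)·(-1) - 6·(-4)) - 4·(6·(-1) - 6·4) + 0·(6·(-4) - (-4)·4) = (-5)·28 - 4·(-30) + 0·(-8) = -20.
So p(s) = det(sI - A) = s^3 + 10s^2 + 29s + 20.
Rational-root test: any integer root divides 20. Testing small divisors, s = -1 works: p(-1) = -1 + 10 + (-29) + 20 = 0, so (s + 1) is a factor.
Dividing, p(s) = (s + 1)(s^2 + 9s + 20).
Factor s^2 + 9s + 20: two numbers with sum -9 and product 20 are -4 and -5, so s^2 + 9s + 20 = (s + 4)(s + 5).
Hence p(s) = (s + 1) (s + 4) (s + 5), with roots -5, -4, -1.
The eigenvalues -5, -4, -1 are distinct and real, so A is diagonalisable and x(t) = e^{At} x(0) = V diag(e^{λ_i t}) V^{-1} x(0), where the columns of V are the eigenvectors.
λ = -5: A - (-5)I = [[0, 4, 0], [6, 1, 6], [4, -4, 4]]. v must be orthogonal to every row; (row 1) × (row 2) = [24, 0, -24], so take v_1 = [1, 0, -1]^T.
λ = -4: A - (-4)I = [[-1, 4, 0], [6, 0, 6], [4, -4, 3]]. v must be orthogonal to every row; (row 1) × (row 2) = [24, 6, -24], so take v_2 = [4, 1, -4]^T.
λ = -1: A - (-1)I = [[-4, 4, 0], [6, -3, 6], [4, -4, 0]]. v must be orthogonal to every row; (row 1) × (row 2) = [24, 24, -12], so take v_3 = [2, 2, -1]^T.
V = [v_1 v_2 v_3] = [[1, 4, 2], [0, 1, 2], [-1, -4, -1]] has det V = 1, so V^{-1} = adj(V)/det V = [[7, -4, 6], [-2, 1, -2], [1, 0, 1]].
Modal coordinates z(0) = V^{-1} x(0): 7·2 + (-4)·3 + 6·3 = 20; (-2)·2 + 1·3 + (-2)·3 = -7; 1·2 + 0·3 + 1·3 = 5; so z(0) = [20, -7, 5]^T.
x_3(t) = Σ_i (v_i)_3 · z_i(0) · e^{λ_i t} (row 3 of V times the modal terms).
x_3(1.0) = (-1)·20·e^{-5·1.0} + (-4)·(-7)·e^{-4·1.0} + (-1)·5·e^{-1·1.0} = (-20)·0.006738 + 28·0.018316 + (-5)·0.367879 = -1.4613.

-1.4613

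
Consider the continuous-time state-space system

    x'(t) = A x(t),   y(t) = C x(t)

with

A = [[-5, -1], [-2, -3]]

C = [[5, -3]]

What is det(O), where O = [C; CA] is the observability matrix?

-37

CA = [[-19, 4]]
Observability matrix O = [C; CA] = [[5, -3], [-19, 4]]
det(O) = 5·4 - (-3)·(-19) = 20 - 57 = -37
Since det(O) ≠ 0, rank(O) = 2 and the system is completely observable.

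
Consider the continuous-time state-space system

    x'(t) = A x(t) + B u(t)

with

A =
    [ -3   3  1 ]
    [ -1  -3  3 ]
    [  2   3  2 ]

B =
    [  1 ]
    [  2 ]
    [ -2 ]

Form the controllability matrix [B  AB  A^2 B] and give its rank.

3

AB = [[1], [-13], [4]]
A^2B = [[-38], [50], [-29]]
Controllability matrix C = [B  AB  A^2B] = [[1, 1, -38], [2, -13, 50], [-2, 4, -29]]
det(C) = 1·((-13)·(-29) - 50·4) - 1·(2·(-29) - 50·(-2)) + (-38)·(2·4 - (-13)·(-2)) = 1·177 - 1·42 + (-38)·(-18) = 819 ≠ 0, so rank(C) = 3.
rank(C) = 3 = n, so the pair (A, B) is completely controllable.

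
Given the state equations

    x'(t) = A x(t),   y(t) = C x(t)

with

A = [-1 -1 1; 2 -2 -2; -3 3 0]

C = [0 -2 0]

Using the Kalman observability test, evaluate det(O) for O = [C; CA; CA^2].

CA = [[-4, 4, 4]]
CA^2 = [[0, 8, -12]]
Observability matrix O = [C; CA; CA^2] = [[0, -2, 0], [-4, 4, 4], [0, 8, -12]]
Expanding along the first row, det(O) = 0·(4·(-12) - 4·8) - (-2)·((-4)·(-12) - 4·0) + 0·((-4)·8 - 4·0) = 0·(-80) - (-2)·48 + 0·(-32) = 96
Since det(O) ≠ 0, rank(O) = 3 and the system is completely observable.

96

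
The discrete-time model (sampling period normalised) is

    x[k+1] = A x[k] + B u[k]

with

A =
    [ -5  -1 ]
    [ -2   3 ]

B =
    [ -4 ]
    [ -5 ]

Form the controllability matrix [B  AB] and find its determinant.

153

AB = [[25], [-7]]
Controllability matrix C = [B  AB] = [[-4, 25], [-5, -7]]
det(C) = (-4)·(-7) - 25·(-5) = 28 - (-125) = 153
Since det(C) ≠ 0, rank(C) = 2 and the system is completely controllable.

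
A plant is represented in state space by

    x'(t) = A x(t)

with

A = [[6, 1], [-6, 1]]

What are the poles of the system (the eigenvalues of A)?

det(sI - A) = s^2 - (tr A)s + det A, with tr A = 6 + 1 = 7 and det A = 6·1 - 1·(-6) = 6 - (-6) = 12.
So p(s) = det(sI - A) = s^2 - 7s + 12.
Factor s^2 - 7s + 12: two numbers with sum 7 and product 12 are 4 and 3, so s^2 - 7s + 12 = (s - 4)(s - 3).
Hence p(s) = (s - 4) (s - 3), with roots 3, 4.
At least one eigenvalue has non-negative real part, so the system is not asymptotically stable.

3, 4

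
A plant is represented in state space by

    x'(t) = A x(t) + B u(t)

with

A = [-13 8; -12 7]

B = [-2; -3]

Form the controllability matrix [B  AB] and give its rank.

AB = [[2], [3]]
Controllability matrix C = [B  AB] = [[-2, 2], [-3, 3]]
Every column of C is a scalar multiple of column 1 = [-2, -3] (multipliers 1, -1), so the columns span a one-dimensional space.
C ≠ 0, hence rank(C) = 1.
rank(C) = 1 < n = 2, so the pair (A, B) is not completely controllable.

1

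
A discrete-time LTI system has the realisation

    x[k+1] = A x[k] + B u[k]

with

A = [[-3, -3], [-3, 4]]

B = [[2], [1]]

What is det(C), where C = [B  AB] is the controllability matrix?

AB = [[-9], [-2]]
Controllability matrix C = [B  AB] = [[2, -9], [1, -2]]
det(C) = 2·(-2) - (-9)·1 = -4 - (-9) = 5
Since det(C) ≠ 0, rank(C) = 2 and the system is completely controllable.

5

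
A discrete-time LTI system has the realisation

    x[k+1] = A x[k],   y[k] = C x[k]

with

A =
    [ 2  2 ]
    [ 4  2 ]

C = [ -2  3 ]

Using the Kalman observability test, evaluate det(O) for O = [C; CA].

CA = [[8, 2]]
Observability matrix O = [C; CA] = [[-2, 3], [8, 2]]
det(O) = (-2)·2 - 3·8 = -4 - 24 = -28
Since det(O) ≠ 0, rank(O) = 2 and the system is completely observable.

-28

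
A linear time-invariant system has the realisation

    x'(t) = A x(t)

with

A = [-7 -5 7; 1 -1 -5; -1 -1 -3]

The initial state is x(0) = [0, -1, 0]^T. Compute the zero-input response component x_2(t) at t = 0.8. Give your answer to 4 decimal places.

det(sI - A) = s^3 - (tr A)s^2 + (M11 + M22 + M33)s - det A, where Mii is the 2×2 principal minor of A obtained by deleting row i and column i.
tr A = (-7) + (-1) + (-3) = -11; M11 = (-1)·(-3) - (-5)·(-1) = 3 - 5 = -2; M22 = (-7)·(-3) - 7·(-1) = 21 - (-7) = 28; M33 = (-7)·(-1) - (-5)·1 = 7 - (-5) = 12; sum of minors = 38.
det A = (-7)·((-1)·(-3) - (-5)·(-1)) - (-5)·(1·(-3) - (-5)·(-1)) + 7·(1·(-1) - (-1)·(-1)) = (-7)·(-2) - (-5)·(-8) + 7·(-2) = -40.
So p(s) = det(sI - A) = s^3 + 11s^2 + 38s + 40.
Rational-root test: any integer root divides 40. Testing small divisors, s = -2 works: p(-2) = -8 + 44 + (-76) + 40 = 0, so (s + 2) is a factor.
Dividing, p(s) = (s + 2)(s^2 + 9s + 20).
Factor s^2 + 9s + 20: two numbers with sum -9 and product 20 are -4 and -5, so s^2 + 9s + 20 = (s + 4)(s + 5).
Hence p(s) = (s + 2) (s + 4) (s + 5), with roots -5, -4, -2.
The eigenvalues -5, -4, -2 are distinct and real, so A is diagonalisable and x(t) = e^{At} x(0) = V diag(e^{λ_i t}) V^{-1} x(0), where the columns of V are the eigenvectors.
λ = -5: A - (-5)I = [[-2, -5, 7], [1, 4, -5], [-1, -1, 2]]. v must be orthogonal to every row; (row 1) × (row 2) = [-3, -3, -3], so take v_1 = [-1, -1, -1]^T.
λ = -4: A - (-4)I = [[-3, -5, 7], [1, 3, -5], [-1, -1, 1]]. v must be orthogonal to every row; (row 1) × (row 2) = [4, -8, -4], so take v_2 = [-1, 2, 1]^T.
λ = -2: A - (-2)I = [[-5, -5, 7], [1, 1, -5], [-1, -1, -1]]. v must be orthogonal to every row; (row 1) × (row 2) = [18, -18, 0], so take v_3 = [1, -1, 0]^T.
V = [v_1 v_2 v_3] = [[-1, -1, 1], [-1, 2, -1], [-1, 1, 0]] has det V = -1, so V^{-1} = adj(V)/det V = [[-1, -1, 1], [-1, -1, 2], [-1, -2, 3]].
Modal coordinates z(0) = V^{-1} x(0): (-1)·0 + (-1)·(-1) + 1·0 = 1; (-1)·0 + (-1)·(-1) + 2·0 = 1; (-1)·0 + (-2)·(-1) + 3·0 = 2; so z(0) = [1, 1, 2]^T.
x_2(t) = Σ_i (v_i)_2 · z_i(0) · e^{λ_i t} (row 2 of V times the modal terms).
x_2(0.8) = (-1)·1·e^{-5·0.8} + 2·1·e^{-4·0.8} + (-1)·2·e^{-2·0.8} = (-1)·0.018316 + 2·0.040762 + (-2)·0.201897 = -0.3406.

-0.3406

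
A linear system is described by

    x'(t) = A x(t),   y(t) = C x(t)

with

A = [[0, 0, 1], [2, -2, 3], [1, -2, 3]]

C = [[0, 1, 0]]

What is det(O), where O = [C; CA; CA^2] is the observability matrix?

-13

CA = [[2, -2, 3]]
CA^2 = [[-1, -2, 5]]
Observability matrix O = [C; CA; CA^2] = [[0, 1, 0], [2, -2, 3], [-1, -2, 5]]
Expanding along the first row, det(O) = 0·((-2)·5 - 3·(-2)) - 1·(2·5 - 3·(-1)) + 0·(2·(-2) - (-2)·(-1)) = 0·(-4) - 1·13 + 0·(-6) = -13
Since det(O) ≠ 0, rank(O) = 3 and the system is completely observable.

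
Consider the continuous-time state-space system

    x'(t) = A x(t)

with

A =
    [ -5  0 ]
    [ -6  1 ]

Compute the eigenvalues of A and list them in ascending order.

det(sI - A) = s^2 - (tr A)s + det A, with tr A = (-5) + 1 = -4 and det A = (-5)·1 - 0·(-6) = -5 - 0 = -5.
So p(s) = det(sI - A) = s^2 + 4s - 5.
Factor s^2 + 4s - 5: two numbers with sum -4 and product -5 are 1 and -5, so s^2 + 4s - 5 = (s - 1)(s + 5).
Hence p(s) = (s - 1) (s + 5), with roots -5, 1.
At least one eigenvalue has non-negative real part, so the system is not asymptotically stable.

-5, 1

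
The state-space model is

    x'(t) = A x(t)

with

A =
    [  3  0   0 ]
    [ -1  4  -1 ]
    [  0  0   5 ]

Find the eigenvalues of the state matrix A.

det(sI - A) = s^3 - (tr A)s^2 + (M11 + M22 + M33)s - det A, where Mii is the 2×2 principal minor of A obtained by deleting row i and column i.
tr A = 3 + 4 + 5 = 12; M11 = 4·5 - (-1)·0 = 20 - 0 = 20; M22 = 3·5 - 0·0 = 15 - 0 = 15; M33 = 3·4 - 0·(-1) = 12 - 0 = 12; sum of minors = 47.
det A = 3·(4·5 - (-1)·0) - 0·((-1)·5 - (-1)·0) + 0·((-1)·0 - 4·0) = 3·20 - 0·(-5) + 0·0 = 60.
So p(s) = det(sI - A) = s^3 - 12s^2 + 47s - 60.
Rational-root test: any integer root divides -60. Testing small divisors, s = 3 works: p(3) = 27 + (-108) + 141 + (-60) = 0, so (s - 3) is a factor.
Dividing, p(s) = (s - 3)(s^2 - 9s + 20).
Factor s^2 - 9s + 20: two numbers with sum 9 and product 20 are 5 and 4, so s^2 - 9s + 20 = (s - 5)(s - 4).
Hence p(s) = (s - 5) (s - 4) (s - 3), with roots 3, 4, 5.
At least one eigenvalue has non-negative real part, so the system is not asymptotically stable.

3, 4, 5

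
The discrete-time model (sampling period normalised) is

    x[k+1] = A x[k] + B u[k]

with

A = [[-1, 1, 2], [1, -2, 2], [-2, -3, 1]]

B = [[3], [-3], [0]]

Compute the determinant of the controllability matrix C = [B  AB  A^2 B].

-135

AB = [[-6], [9], [3]]
A^2B = [[21], [-18], [-12]]
Controllability matrix C = [B  AB  A^2B] = [[3, -6, 21], [-3, 9, -18], [0, 3, -12]]
Expanding along the first row, det(C) = 3·(9·(-12) - (-18)·3) - (-6)·((-3)·(-12) - (-18)·0) + 21·((-3)·3 - 9·0) = 3·(-54) - (-6)·36 + 21·(-9) = -135
Since det(C) ≠ 0, rank(C) = 3 and the system is completely controllable.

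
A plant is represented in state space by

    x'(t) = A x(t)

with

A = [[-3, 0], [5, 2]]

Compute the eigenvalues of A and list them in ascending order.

det(sI - A) = s^2 - (tr A)s + det A, with tr A = (-3) + 2 = -1 and det A = (-3)·2 - 0·5 = -6 - 0 = -6.
So p(s) = det(sI - A) = s^2 + s - 6.
Factor s^2 + s - 6: two numbers with sum -1 and product -6 are 2 and -3, so s^2 + s - 6 = (s - 2)(s + 3).
Hence p(s) = (s - 2) (s + 3), with roots -3, 2.
At least one eigenvalue has non-negative real part, so the system is not asymptotically stable.

-3, 2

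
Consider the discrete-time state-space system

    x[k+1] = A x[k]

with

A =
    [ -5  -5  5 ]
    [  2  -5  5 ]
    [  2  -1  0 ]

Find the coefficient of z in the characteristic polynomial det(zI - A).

Expand det(zI - A) for the 3×3 matrix.
p(z) = z^3 + 10z^2 + 30z + 35.
(Check: constant term = det(-A) = (-1)^3 det A = 35; coefficient of z^2 = -tr A = 10.)
The coefficient of z is 30.

30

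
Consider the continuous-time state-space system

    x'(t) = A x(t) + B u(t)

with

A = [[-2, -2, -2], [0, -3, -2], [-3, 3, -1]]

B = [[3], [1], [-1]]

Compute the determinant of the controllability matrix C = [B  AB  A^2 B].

AB = [[-6], [-1], [-5]]
A^2B = [[24], [13], [20]]
Controllability matrix C = [B  AB  A^2B] = [[3, -6, 24], [1, -1, 13], [-1, -5, 20]]
Expanding along the first row, det(C) = 3·((-1)·20 - 13·(-5)) - (-6)·(1·20 - 13·(-1)) + 24·(1·(-5) - (-1)·(-1)) = 3·45 - (-6)·33 + 24·(-6) = 189
Since det(C) ≠ 0, rank(C) = 3 and the system is completely controllable.

189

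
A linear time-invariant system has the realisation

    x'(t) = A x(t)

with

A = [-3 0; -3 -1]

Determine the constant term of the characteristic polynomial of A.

For a 2×2 matrix, det(sI - A) = s^2 - (tr A)s + det A.
tr A = -4, det A = 3.
So p(s) = s^2 + 4s + 3.
The constant term is 3.

3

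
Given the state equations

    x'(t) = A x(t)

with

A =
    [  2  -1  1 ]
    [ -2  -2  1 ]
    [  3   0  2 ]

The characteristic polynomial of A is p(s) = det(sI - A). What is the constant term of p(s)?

Expand det(sI - A) for the 3×3 matrix.
p(s) = s^3 - 2s^2 - 9s + 9.
(Check: constant term = det(-A) = (-1)^3 det A = 9; coefficient of s^2 = -tr A = -2.)
The constant term is 9.

9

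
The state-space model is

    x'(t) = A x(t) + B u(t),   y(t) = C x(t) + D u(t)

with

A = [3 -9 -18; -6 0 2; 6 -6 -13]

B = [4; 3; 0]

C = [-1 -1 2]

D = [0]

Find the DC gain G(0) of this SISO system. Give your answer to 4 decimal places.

G(0) = C(-A)^{-1}B + D = -C A^{-1} B + D.
det A = -18, so A^{-1} = (1/-18)·adj(A) = [[-2/3, 1/2, 1], [11/3, -23/6, -17/3], [-2, 2, 3]]
A^{-1} B = [-7/6, 19/6, -2]^T
C A^{-1} B = -6
G(0) = D - C A^{-1} B = 0 - (-6) = 6

6.0000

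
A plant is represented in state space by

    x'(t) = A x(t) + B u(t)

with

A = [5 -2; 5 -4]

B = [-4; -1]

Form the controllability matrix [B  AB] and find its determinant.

46

AB = [[-18], [-16]]
Controllability matrix C = [B  AB] = [[-4, -18], [-1, -16]]
det(C) = (-4)·(-16) - (-18)·(-1) = 64 - 18 = 46
Since det(C) ≠ 0, rank(C) = 2 and the system is completely controllable.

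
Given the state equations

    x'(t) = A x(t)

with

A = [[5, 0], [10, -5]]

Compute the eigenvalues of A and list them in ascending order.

-5, 5

det(sI - A) = s^2 - (tr A)s + det A, with tr A = 5 + (-5) = 0 and det A = 5·(-5) - 0·10 = -25 - 0 = -25.
So p(s) = det(sI - A) = s^2 - 25.
Factor s^2 - 25: two numbers with sum 0 and product -25 are 5 and -5, so s^2 - 25 = (s - 5)(s + 5).
Hence p(s) = (s - 5) (s + 5), with roots -5, 5.
At least one eigenvalue has non-negative real part, so the system is not asymptotically stable.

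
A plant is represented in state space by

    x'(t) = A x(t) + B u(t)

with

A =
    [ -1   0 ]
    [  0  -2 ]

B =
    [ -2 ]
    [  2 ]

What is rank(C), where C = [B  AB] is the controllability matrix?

AB = [[2], [-4]]
Controllability matrix C = [B  AB] = [[-2, 2], [2, -4]]
det(C) = (-2)·(-4) - 2·2 = 8 - 4 = 4 ≠ 0, so rank(C) = 2.
rank(C) = 2 = n, so the pair (A, B) is completely controllable.

2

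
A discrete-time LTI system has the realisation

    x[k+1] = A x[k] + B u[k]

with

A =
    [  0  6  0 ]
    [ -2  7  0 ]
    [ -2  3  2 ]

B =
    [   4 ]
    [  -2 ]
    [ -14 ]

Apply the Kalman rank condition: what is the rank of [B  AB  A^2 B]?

2

AB = [[-12], [-22], [-42]]
A^2B = [[-132], [-130], [-126]]
Controllability matrix C = [B  AB  A^2B] = [[4, -12, -132], [-2, -22, -130], [-14, -42, -126]]
The rows r1, r2, r3 of C are linearly dependent: 2·r1 - 3·r2 + r3 = 0 (check each entry), so rank(C) ≤ 2.
The 2×2 minor from rows 1, 2, columns 1, 2 is 4·(-22) - (-12)·(-2) = -88 - 24 = -112 ≠ 0, so rank(C) = 2.
rank(C) = 2 < n = 3, so the pair (A, B) is not completely controllable.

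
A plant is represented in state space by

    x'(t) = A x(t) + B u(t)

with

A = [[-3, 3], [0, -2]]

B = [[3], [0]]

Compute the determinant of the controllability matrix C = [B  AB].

0

AB = [[-9], [0]]
Controllability matrix C = [B  AB] = [[3, -9], [0, 0]]
det(C) = 3·0 - (-9)·0 = 0 - 0 = 0
Since det(C) = 0, rank(C) < 2 and the system is not completely controllable.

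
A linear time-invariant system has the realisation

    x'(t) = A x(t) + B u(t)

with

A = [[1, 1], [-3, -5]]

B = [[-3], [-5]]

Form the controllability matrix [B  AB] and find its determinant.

AB = [[-8], [34]]
Controllability matrix C = [B  AB] = [[-3, -8], [-5, 34]]
det(C) = (-3)·34 - (-8)·(-5) = -102 - 40 = -142
Since det(C) ≠ 0, rank(C) = 2 and the system is completely controllable.

-142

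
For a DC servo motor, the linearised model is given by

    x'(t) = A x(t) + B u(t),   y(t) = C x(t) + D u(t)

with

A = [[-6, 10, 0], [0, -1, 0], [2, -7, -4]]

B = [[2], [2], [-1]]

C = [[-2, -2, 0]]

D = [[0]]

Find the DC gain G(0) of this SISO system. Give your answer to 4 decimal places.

-11.3333

G(0) = C(-A)^{-1}B + D = -C A^{-1} B + D.
det A = -24, so A^{-1} = (1/-24)·adj(A) = [[-1/6, -5/3, 0], [0, -1, 0], [-1/12, 11/12, -1/4]]
A^{-1} B = [-11/3, -2, 23/12]^T
C A^{-1} B = 34/3
G(0) = D - C A^{-1} B = 0 - (34/3) = -34/3 ≈ -11.3333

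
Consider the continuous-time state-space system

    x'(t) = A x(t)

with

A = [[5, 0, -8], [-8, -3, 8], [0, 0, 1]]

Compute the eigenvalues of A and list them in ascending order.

-3, 1, 5

det(sI - A) = s^3 - (tr A)s^2 + (M11 + M22 + M33)s - det A, where Mii is the 2×2 principal minor of A obtained by deleting row i and column i.
tr A = 5 + (-3) + 1 = 3; M11 = (-3)·1 - 8·0 = -3 - 0 = -3; M22 = 5·1 - (-8)·0 = 5 - 0 = 5; M33 = 5·(-3) - 0·(-8) = -15 - 0 = -15; sum of minors = -13.
det A = 5·((-3)·1 - 8·0) - 0·((-8)·1 - 8·0) + (-8)·((-8)·0 - (-3)·0) = 5·(-3) - 0·(-8) + (-8)·0 = -15.
So p(s) = det(sI - A) = s^3 - 3s^2 - 13s + 15.
Rational-root test: any integer root divides 15. Testing small divisors, s = 1 works: p(1) = 1 + (-3) + (-13) + 15 = 0, so (s - 1) is a factor.
Dividing, p(s) = (s - 1)(s^2 - 2s - 15).
Factor s^2 - 2s - 15: two numbers with sum 2 and product -15 are 5 and -3, so s^2 - 2s - 15 = (s - 5)(s + 3).
Hence p(s) = (s - 5) (s - 1) (s + 3), with roots -3, 1, 5.
At least one eigenvalue has non-negative real part, so the system is not asymptotically stable.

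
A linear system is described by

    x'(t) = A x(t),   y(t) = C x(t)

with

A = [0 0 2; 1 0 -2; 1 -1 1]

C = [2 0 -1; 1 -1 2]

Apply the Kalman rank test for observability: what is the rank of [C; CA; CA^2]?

3

CA = [[-1, 1, 3], [1, -2, 6]]
CA^2 = [[4, -3, -1], [4, -6, 12]]
Observability matrix O = [C; CA; CA^2] = [[2, 0, -1], [1, -1, 2], [-1, 1, 3], [1, -2, 6], [4, -3, -1], [4, -6, 12]]
Take the 3×3 submatrix of O formed by rows 1, 2, 3: [[2, 0, -1], [1, -1, 2], [-1, 1, 3]]. Its determinant is 2·((-1)·3 - 2·1) - 0·(1·3 - 2·(-1)) + (-1)·(1·1 - (-1)·(-1)) = 2·(-5) - 0·5 + (-1)·0 = -10 ≠ 0.
So rank(O) ≥ 3; since O has 3 columns, rank(O) = 3.
rank(O) = 3 = n, so the pair (A, C) is completely observable.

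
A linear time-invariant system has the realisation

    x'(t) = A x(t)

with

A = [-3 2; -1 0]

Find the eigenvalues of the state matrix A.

-2, -1

det(sI - A) = s^2 - (tr A)s + det A, with tr A = (-3) + 0 = -3 and det A = (-3)·0 - 2·(-1) = 0 - (-2) = 2.
So p(s) = det(sI - A) = s^2 + 3s + 2.
Factor s^2 + 3s + 2: two numbers with sum -3 and product 2 are -1 and -2, so s^2 + 3s + 2 = (s + 1)(s + 2).
Hence p(s) = (s + 1) (s + 2), with roots -2, -1.
All eigenvalues have negative real part, so the system is asymptotically stable.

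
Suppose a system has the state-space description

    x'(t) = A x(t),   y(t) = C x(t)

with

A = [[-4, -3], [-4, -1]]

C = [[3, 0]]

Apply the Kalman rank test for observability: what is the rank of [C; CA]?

2

CA = [[-12, -9]]
Observability matrix O = [C; CA] = [[3, 0], [-12, -9]]
det(O) = 3·(-9) - 0·(-12) = -27 - 0 = -27 ≠ 0, so rank(O) = 2.
rank(O) = 2 = n, so the pair (A, C) is completely observable.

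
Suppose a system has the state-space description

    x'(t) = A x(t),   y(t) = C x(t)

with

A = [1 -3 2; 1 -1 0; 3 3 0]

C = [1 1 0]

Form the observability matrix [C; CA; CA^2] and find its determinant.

-24

CA = [[2, -4, 2]]
CA^2 = [[4, 4, 4]]
Observability matrix O = [C; CA; CA^2] = [[1, 1, 0], [2, -4, 2], [4, 4, 4]]
Expanding along the first row, det(O) = 1·((-4)·4 - 2·4) - 1·(2·4 - 2·4) + 0·(2·4 - (-4)·4) = 1·(-24) - 1·0 + 0·24 = -24
Since det(O) ≠ 0, rank(O) = 3 and the system is completely observable.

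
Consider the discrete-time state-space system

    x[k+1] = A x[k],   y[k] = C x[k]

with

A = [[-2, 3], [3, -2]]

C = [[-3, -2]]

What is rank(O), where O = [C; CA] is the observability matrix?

CA = [[0, -5]]
Observability matrix O = [C; CA] = [[-3, -2], [0, -5]]
det(O) = (-3)·(-5) - (-2)·0 = 15 - 0 = 15 ≠ 0, so rank(O) = 2.
rank(O) = 2 = n, so the pair (A, C) is completely observable.

2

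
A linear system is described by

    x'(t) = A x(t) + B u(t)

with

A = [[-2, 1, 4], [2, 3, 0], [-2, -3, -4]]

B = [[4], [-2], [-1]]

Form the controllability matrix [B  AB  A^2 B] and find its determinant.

-488

AB = [[-14], [2], [2]]
A^2B = [[38], [-22], [14]]
Controllability matrix C = [B  AB  A^2B] = [[4, -14, 38], [-2, 2, -22], [-1, 2, 14]]
Expanding along the first row, det(C) = 4·(2·14 - (-22)·2) - (-14)·((-2)·14 - (-22)·(-1)) + 38·((-2)·2 - 2·(-1)) = 4·72 - (-14)·(-50) + 38·(-2) = -488
Since det(C) ≠ 0, rank(C) = 3 and the system is completely controllable.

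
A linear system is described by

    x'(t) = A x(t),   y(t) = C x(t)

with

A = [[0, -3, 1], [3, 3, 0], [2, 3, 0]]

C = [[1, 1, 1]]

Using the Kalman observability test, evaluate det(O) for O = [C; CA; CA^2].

CA = [[5, 3, 1]]
CA^2 = [[11, -3, 5]]
Observability matrix O = [C; CA; CA^2] = [[1, 1, 1], [5, 3, 1], [11, -3, 5]]
Expanding along the first row, det(O) = 1·(3·5 - 1·(-3)) - 1·(5·5 - 1·11) + 1·(5·(-3) - 3·11) = 1·18 - 1·14 + 1·(-48) = -44
Since det(O) ≠ 0, rank(O) = 3 and the system is completely observable.

-44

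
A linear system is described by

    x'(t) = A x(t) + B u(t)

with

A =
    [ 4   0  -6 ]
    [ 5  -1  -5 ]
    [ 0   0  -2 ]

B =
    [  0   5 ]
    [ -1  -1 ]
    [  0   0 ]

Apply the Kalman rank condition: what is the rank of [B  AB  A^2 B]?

AB = [[0, 20], [1, 26], [0, 0]]
A^2B = [[0, 80], [-1, 74], [0, 0]]
Controllability matrix C = [B  AB  A^2B] = [[0, 5, 0, 20, 0, 80], [-1, -1, 1, 26, -1, 74], [0, 0, 0, 0, 0, 0]]
Row 3 of C is identically zero, so rank(C) ≤ 2.
The 2×2 minor from rows 1, 2, columns 1, 2 is 0·(-1) - 5·(-1) = 0 - (-5) = 5 ≠ 0, so rank(C) = 2.
rank(C) = 2 < n = 3, so the pair (A, B) is not completely controllable.

2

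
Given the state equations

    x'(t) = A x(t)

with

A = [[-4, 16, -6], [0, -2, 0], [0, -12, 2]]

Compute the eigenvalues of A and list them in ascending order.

det(sI - A) = s^3 - (tr A)s^2 + (M11 + M22 + M33)s - det A, where Mii is the 2×2 principal minor of A obtained by deleting row i and column i.
tr A = (-4) + (-2) + 2 = -4; M11 = (-2)·2 - 0·(-12) = -4 - 0 = -4; M22 = (-4)·2 - (-6)·0 = -8 - 0 = -8; M33 = (-4)·(-2) - 16·0 = 8 - 0 = 8; sum of minors = -4.
det A = (-4)·((-2)·2 - 0·(-12)) - 16·(0·2 - 0·0) + (-6)·(0·(-12) - (-2)·0) = (-4)·(-4) - 16·0 + (-6)·0 = 16.
So p(s) = det(sI - A) = s^3 + 4s^2 - 4s - 16.
Rational-root test: any integer root divides -16. Testing small divisors, s = -2 works: p(-2) = -8 + 16 + 8 + (-16) = 0, so (s + 2) is a factor.
Dividing, p(s) = (s + 2)(s^2 + 2s - 8).
Factor s^2 + 2s - 8: two numbers with sum -2 and product -8 are 2 and -4, so s^2 + 2s - 8 = (s - 2)(s + 4).
Hence p(s) = (s - 2) (s + 2) (s + 4), with roots -4, -2, 2.
At least one eigenvalue has non-negative real part, so the system is not asymptotically stable.

-4, -2, 2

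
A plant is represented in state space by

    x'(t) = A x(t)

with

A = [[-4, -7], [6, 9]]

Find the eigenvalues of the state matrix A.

2, 3

det(sI - A) = s^2 - (tr A)s + det A, with tr A = (-4) + 9 = 5 and det A = (-4)·9 - (-7)·6 = -36 - (-42) = 6.
So p(s) = det(sI - A) = s^2 - 5s + 6.
Factor s^2 - 5s + 6: two numbers with sum 5 and product 6 are 3 and 2, so s^2 - 5s + 6 = (s - 3)(s - 2).
Hence p(s) = (s - 3) (s - 2), with roots 2, 3.
At least one eigenvalue has non-negative real part, so the system is not asymptotically stable.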